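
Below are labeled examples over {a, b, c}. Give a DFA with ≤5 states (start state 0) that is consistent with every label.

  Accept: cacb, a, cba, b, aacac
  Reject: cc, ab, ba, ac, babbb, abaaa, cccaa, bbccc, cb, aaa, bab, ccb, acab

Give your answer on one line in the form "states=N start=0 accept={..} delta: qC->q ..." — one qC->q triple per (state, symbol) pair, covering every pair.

State merging on the prefix tree: take the shortest (then alphabetical) example prefix whose next move is undefined and point that move at state 0, else 1, else 2, ...; a target is out if some Accept/Reject pair would then sit in one state with the same input left (inseparable). If every existing state is out, open a new one.
a: 0a undefined. 0a->0: no, a/aaa meet in 0. Open state 1: 0a->1.
b: 0b undefined. 0b->0: no, a/ba meet in 1. 0b->1: ok.
c: 0c undefined. 0c->0: no, a/cb meet in 1. 0c->1: ok.
aa: 1a undefined. 1a->0: no, cacb/ab meet in 1 with "b" left. 1a->1: no, cacb/ccb meet in 1 with "cb" left. Open state 2: 1a->2.
ab: 1b undefined. 1b->0: ok.
ac: 1c undefined. 1c->0: no, a/bbccc meet in 1. 1c->1: no, a/cc meet in 1. 1c->2: ok.
aaa: 2a undefined. 2a->0: no, a/acab meet in 1. 2a->1: no, a/abaaa meet in 1. 2a->2: ok.
aac: 2c undefined. 2c->0: no, aacac/cc meet in 2. 2c->1: no, cacb/ab meet in 0. 2c->2: no, cacb/bab meet in 2 with "b" left. Open state 3: 2c->3.
bab: 2b undefined. 2b->0: ok.
aaca: 3a undefined. 3a->0: no, a/cccaa meet in 1. 3a->1: no, aacac/cc meet in 2. 3a->2: no, aacac/bbccc meet in 3. 3a->3: ok.
cacb: 3b undefined. 3b->0: no, cacb/ab meet in 0. 3b->1: ok.
aacac: 3c undefined. 3c->0: no, aacac/ab meet in 0. 3c->1: ok.
All examples now run through 4 states with every (state, symbol) defined. Accept strings end in {1}, Reject strings end in {0,2,3}; accept={1}.

states=4 start=0 accept={1} delta: 0a->1 0b->1 0c->1 1a->2 1b->0 1c->2 2a->2 2b->0 2c->3 3a->3 3b->1 3c->1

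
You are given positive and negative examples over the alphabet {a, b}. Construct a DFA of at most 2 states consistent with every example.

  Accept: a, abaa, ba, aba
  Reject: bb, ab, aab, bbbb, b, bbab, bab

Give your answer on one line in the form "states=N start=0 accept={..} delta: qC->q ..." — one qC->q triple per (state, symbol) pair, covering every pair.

states=2 start=0 accept={0} delta: 0a->0 0b->1 1a->0 1b->1

State merging on the prefix tree: take the shortest (then alphabetical) example prefix whose next move is undefined and point that move at state 0, else 1, else 2, ...; a target is out if some Accept/Reject pair would then sit in one state with the same input left (inseparable). If every existing state is out, open a new one.
a: 0a undefined. 0a->0: ok.
b: 0b undefined. 0b->0: no, a/bb meet in 0. Open state 1: 0b->1.
ba: 1a undefined. 1a->0: ok.
bb: 1b undefined. 1b->0: no, a/bb meet in 0. 1b->1: ok.
All examples now run through 2 states with every (state, symbol) defined. Accept strings end in {0}, Reject strings end in {1}; accept={0}.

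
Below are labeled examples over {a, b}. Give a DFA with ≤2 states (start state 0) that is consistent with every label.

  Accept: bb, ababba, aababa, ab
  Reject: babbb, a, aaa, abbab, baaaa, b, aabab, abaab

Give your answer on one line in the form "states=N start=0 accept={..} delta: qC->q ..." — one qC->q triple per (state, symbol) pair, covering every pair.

states=2 start=0 accept={0} delta: 0a->1 0b->1 1a->0 1b->0

Fold the examples into a partial DFA from state 0: repeatedly fix the first undefined (state, symbol) met by the shortest-then-alphabetical prefix, trying targets in increasing order and rejecting any under which an Accept and a Reject string meet in one state with the same remainder; add a state when all current targets are rejected. Accepting states are where Accept strings end.
a: 0a undefined. 0a->0: no, ab/b meet in 0 with "b" left. Open state 1: 0a->1.
b: 0b undefined. 0b->0: no, bb/b meet in 0. 0b->1: ok.
aa: 1a undefined. 1a->0: ok.
ab: 1b undefined. 1b->0: ok.
All examples now run through 2 states with every (state, symbol) defined. Accept strings end in {0}, Reject strings end in {1}; accept={0}.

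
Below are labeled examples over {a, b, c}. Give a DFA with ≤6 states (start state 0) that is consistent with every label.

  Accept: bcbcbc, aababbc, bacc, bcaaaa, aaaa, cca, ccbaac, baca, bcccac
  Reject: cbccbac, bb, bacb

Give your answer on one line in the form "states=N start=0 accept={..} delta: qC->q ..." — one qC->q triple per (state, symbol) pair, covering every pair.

states=4 start=0 accept={0,2} delta: 0a->0 0b->1 0c->0 1a->0 1b->1 1c->2 2a->0 2b->0 2c->3 3a->2 3b->3 3c->0

Grow the machine one transition at a time. Run the examples from 0; the earliest place one falls off (shortest prefix, ties alphabetical) gets sent to the lowest-numbered state that keeps every Accept/Reject pair distinguishable — a pair clashes when both reach the same state with identical unread suffix — and to a fresh state only if none does.
a: 0a undefined. 0a->0: ok.
b: 0b undefined. 0b->0: no, aaaa/bb meet in 0. Open state 1: 0b->1.
c: 0c undefined. 0c->0: ok.
ba: 1a undefined. 1a->0: ok.
bb: 1b undefined. 1b->0: no, aababbc/bb meet in 0. 1b->1: ok.
bc: 1c undefined. 1c->0: no, bcbcbc/cbccbac meet in 0. 1c->1: no, bcbcbc/bb meet in 1. Open state 2: 1c->2.
bca: 2a undefined. 2a->0: ok.
bcb: 2b undefined. 2b->0: ok.
bcc: 2c undefined. 2c->0: no, bacc/cbccbac meet in 0. 2c->1: no, bacc/cbccbac meet in 0. 2c->2: no, bacc/cbccbac meet in 0. Open state 3: 2c->3.
bccc: 3c undefined. 3c->0: ok.
cbccb: 3b undefined. 3b->0: no, bacc/cbccbac meet in 0. 3b->1: no, bacc/cbccbac meet in 0. 3b->2: no, bacc/cbccbac meet in 0. 3b->3: ok.
cbccba: 3a undefined. 3a->0: no, bacc/cbccbac meet in 0. 3a->1: no, bcbcbc/cbccbac meet in 2. 3a->2: ok.
All examples now run through 4 states with every (state, symbol) defined. Accept strings end in {0,2}, Reject strings end in {1,3}; accept={0,2}.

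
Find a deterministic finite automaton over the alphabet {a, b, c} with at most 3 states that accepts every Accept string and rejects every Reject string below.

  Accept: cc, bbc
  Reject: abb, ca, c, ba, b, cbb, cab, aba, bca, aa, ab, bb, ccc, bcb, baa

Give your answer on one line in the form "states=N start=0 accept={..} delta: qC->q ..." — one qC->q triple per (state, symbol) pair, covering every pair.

State merging on the prefix tree: take the shortest (then alphabetical) example prefix whose next move is undefined and point that move at state 0, else 1, else 2, ...; a target is out if some Accept/Reject pair would then sit in one state with the same input left (inseparable). If every existing state is out, open a new one.
a: 0a undefined. 0a->0: ok.
b: 0b undefined. 0b->0: no, bbc/c meet in 0 with "c" left. Open state 1: 0b->1.
c: 0c undefined. 0c->0: no, cc/ca meet in 0. 0c->1: ok.
ba: 1a undefined. 1a->0: ok.
bb: 1b undefined. 1b->0: no, bbc/c meet in 1. 1b->1: ok.
bc: 1c undefined. 1c->0: no, cc/ca meet in 0. 1c->1: no, cc/abb meet in 1. Open state 2: 1c->2.
bca: 2a undefined. 2a->0: ok.
bcb: 2b undefined. 2b->0: ok.
ccc: 2c undefined. 2c->0: ok.
All examples now run through 3 states with every (state, symbol) defined. Accept strings end in {2}, Reject strings end in {0,1}; accept={2}.

states=3 start=0 accept={2} delta: 0a->0 0b->1 0c->1 1a->0 1b->1 1c->2 2a->0 2b->0 2c->0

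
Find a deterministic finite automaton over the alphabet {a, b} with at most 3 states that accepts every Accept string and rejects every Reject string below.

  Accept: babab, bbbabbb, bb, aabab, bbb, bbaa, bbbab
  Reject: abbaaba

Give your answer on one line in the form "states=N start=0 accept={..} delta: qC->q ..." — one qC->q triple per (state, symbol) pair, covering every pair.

State merging on the prefix tree: take the shortest (then alphabetical) example prefix whose next move is undefined and point that move at state 0, else 1, else 2, ...; a target is out if some Accept/Reject pair would then sit in one state with the same input left (inseparable). If every existing state is out, open a new one.
a: 0a undefined. 0a->0: ok.
b: 0b undefined. 0b->0: no, babab/abbaaba meet in 0. Open state 1: 0b->1.
ba: 1a undefined. 1a->0: ok.
bb: 1b undefined. 1b->0: no, bb/abbaaba meet in 0. 1b->1: no, bbaa/abbaaba meet in 0. Open state 2: 1b->2.
bba: 2a undefined. 2a->0: no, bbaa/abbaaba meet in 0. 2a->1: no, bbaa/abbaaba meet in 0. 2a->2: ok.
bbb: 2b undefined. 2b->0: no, bbbabbb/abbaaba meet in 0. 2b->1: ok.
All examples now run through 3 states with every (state, symbol) defined. Accept strings end in {1,2}, Reject strings end in {0}; accept={1,2}.

states=3 start=0 accept={1,2} delta: 0a->0 0b->1 1a->0 1b->2 2a->2 2b->1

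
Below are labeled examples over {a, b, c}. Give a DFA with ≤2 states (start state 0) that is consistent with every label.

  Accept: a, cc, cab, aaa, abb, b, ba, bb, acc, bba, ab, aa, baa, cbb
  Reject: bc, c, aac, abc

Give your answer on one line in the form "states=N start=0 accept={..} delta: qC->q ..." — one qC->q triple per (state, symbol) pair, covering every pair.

states=2 start=0 accept={0} delta: 0a->0 0b->0 0c->1 1a->0 1b->0 1c->0

State merging on the prefix tree: take the shortest (then alphabetical) example prefix whose next move is undefined and point that move at state 0, else 1, else 2, ...; a target is out if some Accept/Reject pair would then sit in one state with the same input left (inseparable). If every existing state is out, open a new one.
a: 0a undefined. 0a->0: ok.
b: 0b undefined. 0b->0: ok.
c: 0c undefined. 0c->0: no, a/bc meet in 0. Open state 1: 0c->1.
ca: 1a undefined. 1a->0: ok.
cb: 1b undefined. 1b->0: ok.
cc: 1c undefined. 1c->0: ok.
All examples now run through 2 states with every (state, symbol) defined. Accept strings end in {0}, Reject strings end in {1}; accept={0}.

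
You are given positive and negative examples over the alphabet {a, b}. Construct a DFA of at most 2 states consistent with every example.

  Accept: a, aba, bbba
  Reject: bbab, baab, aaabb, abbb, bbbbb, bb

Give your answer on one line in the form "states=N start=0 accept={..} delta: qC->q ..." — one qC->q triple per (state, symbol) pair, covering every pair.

Grow the machine one transition at a time. Run the examples from 0; the earliest place one falls off (shortest prefix, ties alphabetical) gets sent to the lowest-numbered state that keeps every Accept/Reject pair distinguishable — a pair clashes when both reach the same state with identical unread suffix — and to a fresh state only if none does.
a: 0a undefined. 0a->0: ok.
b: 0b undefined. 0b->0: no, a/bbab meet in 0. Open state 1: 0b->1.
ba: 1a undefined. 1a->0: ok.
bb: 1b undefined. 1b->0: no, a/aaabb meet in 0. 1b->1: ok.
All examples now run through 2 states with every (state, symbol) defined. Accept strings end in {0}, Reject strings end in {1}; accept={0}.

states=2 start=0 accept={0} delta: 0a->0 0b->1 1a->0 1b->1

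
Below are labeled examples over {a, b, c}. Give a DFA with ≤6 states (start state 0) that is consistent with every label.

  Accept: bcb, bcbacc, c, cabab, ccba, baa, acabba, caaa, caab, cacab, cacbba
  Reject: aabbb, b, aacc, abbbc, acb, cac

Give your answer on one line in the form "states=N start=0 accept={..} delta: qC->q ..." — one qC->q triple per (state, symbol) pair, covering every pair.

Grow the machine one transition at a time. Run the examples from 0; the earliest place one falls off (shortest prefix, ties alphabetical) gets sent to the lowest-numbered state that keeps every Accept/Reject pair distinguishable — a pair clashes when both reach the same state with identical unread suffix — and to a fresh state only if none does.
a: 0a undefined. 0a->0: ok.
b: 0b undefined. 0b->0: no, bcb/acb meet in 0 with "cb" left. Open state 1: 0b->1.
c: 0c undefined. 0c->0: no, c/aacc meet in 0. 0c->1: no, c/b meet in 1. Open state 2: 0c->2.
ba: 1a undefined. 1a->0: ok.
bc: 1c undefined. 1c->0: no, bcb/b meet in 1. 1c->1: ok.
ca: 2a undefined. 2a->0: no, c/cac meet in 2. 2a->1: no, caab/b meet in 1. 2a->2: no, caab/acb meet in 2 with "b" left. Open state 3: 2a->3.
cc: 2c undefined. 2c->0: no, ccba/aacc meet in 0. 2c->1: ok.
abb: 1b undefined. 1b->0: no, bcbacc/aabbb meet in 1. 1b->1: no, bcb/aabbb meet in 1. 1b->2: ok.
acb: 2b undefined. 2b->0: no, bcb/abbbc meet in 2. 2b->1: ok.
caa: 3a undefined. 3a->0: no, caab/aabbb meet in 1. 3a->1: ok.
cab: 3b undefined. 3b->0: no, cabab/aabbb meet in 1. 3b->1: no, cabab/aabbb meet in 1. 3b->2: ok.
cac: 3c undefined. 3c->0: no, baa/cac meet in 0. 3c->1: no, bcbacc/aabbb meet in 1. 3c->2: no, bcb/cac meet in 2. 3c->3: no, bcbacc/cac meet in 3. Open state 4: 3c->4.
caca: 4a undefined. 4a->0: no, cacab/aabbb meet in 1. 4a->1: ok.
cacb: 4b undefined. 4b->0: ok.
bcbacc: 4c undefined. 4c->0: ok.
All examples now run through 5 states with every (state, symbol) defined. Accept strings end in {0,2,3}, Reject strings end in {1,4}; accept={0,2,3}.

states=5 start=0 accept={0,2,3} delta: 0a->0 0b->1 0c->2 1a->0 1b->2 1c->1 2a->3 2b->1 2c->1 3a->1 3b->2 3c->4 4a->1 4b->0 4c->0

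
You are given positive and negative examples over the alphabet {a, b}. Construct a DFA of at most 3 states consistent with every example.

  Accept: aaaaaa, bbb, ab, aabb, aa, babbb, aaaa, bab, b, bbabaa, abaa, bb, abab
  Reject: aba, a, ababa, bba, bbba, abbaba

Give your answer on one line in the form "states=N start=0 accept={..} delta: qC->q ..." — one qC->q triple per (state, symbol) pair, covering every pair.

states=2 start=0 accept={0} delta: 0a->1 0b->0 1a->0 1b->0

Fold the examples into a partial DFA from state 0: repeatedly fix the first undefined (state, symbol) met by the shortest-then-alphabetical prefix, trying targets in increasing order and rejecting any under which an Accept and a Reject string meet in one state with the same remainder; add a state when all current targets are rejected. Accepting states are where Accept strings end.
a: 0a undefined. 0a->0: no, aaaaaa/a meet in 0. Open state 1: 0a->1.
b: 0b undefined. 0b->0: ok.
aa: 1a undefined. 1a->0: ok.
ab: 1b undefined. 1b->0: ok.
All examples now run through 2 states with every (state, symbol) defined. Accept strings end in {0}, Reject strings end in {1}; accept={0}.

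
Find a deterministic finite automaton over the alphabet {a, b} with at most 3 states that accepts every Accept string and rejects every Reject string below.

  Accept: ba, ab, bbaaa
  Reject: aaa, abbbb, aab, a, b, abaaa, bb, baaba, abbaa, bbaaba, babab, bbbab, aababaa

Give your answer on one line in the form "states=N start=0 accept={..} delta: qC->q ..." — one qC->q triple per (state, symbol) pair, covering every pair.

states=3 start=0 accept={0} delta: 0a->1 0b->2 1a->0 1b->0 2a->0 2b->2

State merging on the prefix tree: take the shortest (then alphabetical) example prefix whose next move is undefined and point that move at state 0, else 1, else 2, ...; a target is out if some Accept/Reject pair would then sit in one state with the same input left (inseparable). If every existing state is out, open a new one.
a: 0a undefined. 0a->0: no, ab/aab meet in 0 with "b" left. Open state 1: 0a->1.
b: 0b undefined. 0b->0: no, ba/a meet in 1. 0b->1: no, ab/bb meet in 1 with "b" left. Open state 2: 0b->2.
aa: 1a undefined. 1a->0: ok.
ab: 1b undefined. 1b->0: ok.
ba: 2a undefined. 2a->0: ok.
bb: 2b undefined. 2b->0: no, ba/bb meet in 0. 2b->1: no, ba/abbbb meet in 0. 2b->2: ok.
All examples now run through 3 states with every (state, symbol) defined. Accept strings end in {0}, Reject strings end in {1,2}; accept={0}.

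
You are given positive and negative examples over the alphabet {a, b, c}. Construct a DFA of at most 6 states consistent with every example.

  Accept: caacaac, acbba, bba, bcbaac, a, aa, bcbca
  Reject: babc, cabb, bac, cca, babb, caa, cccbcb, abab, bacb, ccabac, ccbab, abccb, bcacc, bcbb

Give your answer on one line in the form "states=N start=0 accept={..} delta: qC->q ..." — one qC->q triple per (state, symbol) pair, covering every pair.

states=6 start=0 accept={0} delta: 0a->0 0b->1 0c->1 1a->1 1b->2 1c->3 2a->0 2b->2 2c->1 3a->3 3b->4 3c->0 4a->5 4b->1 4c->0 5a->3 5b->1 5c->1

Fold the examples into a partial DFA from state 0: repeatedly fix the first undefined (state, symbol) met by the shortest-then-alphabetical prefix, trying targets in increasing order and rejecting any under which an Accept and a Reject string meet in one state with the same remainder; add a state when all current targets are rejected. Accepting states are where Accept strings end.
a: 0a undefined. 0a->0: ok.
b: 0b undefined. 0b->0: no, bba/babb meet in 0. Open state 1: 0b->1.
c: 0c undefined. 0c->0: no, caacaac/cca meet in 0. 0c->1: ok.
ba: 1a undefined. 1a->0: no, caacaac/bac meet in 1. 1a->1: ok.
bb: 1b undefined. 1b->0: no, acbba/babc meet in 1. 1b->1: no, acbba/cabb meet in 1. Open state 2: 1b->2.
bc: 1c undefined. 1c->0: no, caacaac/caa meet in 1. 1c->1: no, caacaac/bac meet in 1. 1c->2: no, bba/cca meet in 2 with "a" left. Open state 3: 1c->3.
bba: 2a undefined. 2a->0: ok.
bca: 3a undefined. 3a->0: no, caacaac/caa meet in 1. 3a->1: no, caacaac/bac meet in 3. 3a->2: no, caacaac/caa meet in 1. 3a->3: ok.
bcb: 3b undefined. 3b->0: no, bba/bacb meet in 0. 3b->1: no, bcbaac/bac meet in 3. 3b->2: no, bcbaac/caa meet in 1. 3b->3: no, caacaac/ccabac meet in 3 with "c" left. Open state 4: 3b->4.
ccc: 3c undefined. 3c->0: ok.
acbb: 2b undefined. 2b->0: no, caacaac/cabb meet in 0. 2b->1: no, acbba/cabb meet in 1. 2b->2: ok.
babc: 2c undefined. 2c->0: no, caacaac/babc meet in 0. 2c->1: ok.
bcba: 4a undefined. 4a->0: no, bcbaac/babc meet in 1. 4a->1: no, bcbaac/bac meet in 3. 4a->2: no, bcbaac/babc meet in 1. 4a->3: no, caacaac/ccabac meet in 0. 4a->4: no, bcbaac/ccabac meet in 4 with "c" left. Open state 5: 4a->5.
bcbb: 4b undefined. 4b->0: no, caacaac/bcbb meet in 0. 4b->1: ok.
bcbc: 4c undefined. 4c->0: ok.
bcbaa: 5a undefined. 5a->0: no, bcbaac/babc meet in 1. 5a->1: no, bcbaac/bac meet in 3. 5a->2: no, bcbaac/babc meet in 1. 5a->3: ok.
ccbab: 5b undefined. 5b->0: no, caacaac/ccbab meet in 0. 5b->1: ok.
ccabac: 5c undefined. 5c->0: no, caacaac/ccabac meet in 0. 5c->1: ok.
All examples now run through 6 states with every (state, symbol) defined. Accept strings end in {0}, Reject strings end in {1,2,3,4}; accept={0}.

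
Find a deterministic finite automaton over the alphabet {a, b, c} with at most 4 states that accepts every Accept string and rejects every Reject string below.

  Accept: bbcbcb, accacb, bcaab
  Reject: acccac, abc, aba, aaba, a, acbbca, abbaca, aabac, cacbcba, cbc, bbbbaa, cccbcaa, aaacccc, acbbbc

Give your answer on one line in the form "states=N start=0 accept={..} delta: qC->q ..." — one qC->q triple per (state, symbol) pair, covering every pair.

states=3 start=0 accept={2} delta: 0a->0 0b->0 0c->1 1a->1 1b->2 1c->0 2a->0 2b->0 2c->1

Fold the examples into a partial DFA from state 0: repeatedly fix the first undefined (state, symbol) met by the shortest-then-alphabetical prefix, trying targets in increasing order and rejecting any under which an Accept and a Reject string meet in one state with the same remainder; add a state when all current targets are rejected. Accepting states are where Accept strings end.
a: 0a undefined. 0a->0: ok.
b: 0b undefined. 0b->0: ok.
c: 0c undefined. 0c->0: no, bbcbcb/acccac meet in 0. Open state 1: 0c->1.
ca: 1a undefined. 1a->0: no, bcaab/aba meet in 0. 1a->1: ok.
cb: 1b undefined. 1b->0: no, bbcbcb/aba meet in 0. 1b->1: no, bcaab/abc meet in 1. Open state 2: 1b->2.
cc: 1c undefined. 1c->0: ok.
cbc: 2c undefined. 2c->0: no, bbcbcb/acccac meet in 0. 2c->1: ok.
acbb: 2b undefined. 2b->0: ok.
cacbcba: 2a undefined. 2a->0: ok.
All examples now run through 3 states with every (state, symbol) defined. Accept strings end in {2}, Reject strings end in {0,1}; accept={2}.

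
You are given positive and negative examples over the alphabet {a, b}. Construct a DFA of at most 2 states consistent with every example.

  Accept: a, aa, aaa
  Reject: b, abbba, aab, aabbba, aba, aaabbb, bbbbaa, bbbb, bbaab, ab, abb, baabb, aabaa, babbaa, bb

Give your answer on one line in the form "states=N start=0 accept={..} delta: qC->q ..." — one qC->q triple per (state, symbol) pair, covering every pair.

states=2 start=0 accept={0} delta: 0a->0 0b->1 1a->1 1b->1

State merging on the prefix tree: take the shortest (then alphabetical) example prefix whose next move is undefined and point that move at state 0, else 1, else 2, ...; a target is out if some Accept/Reject pair would then sit in one state with the same input left (inseparable). If every existing state is out, open a new one.
a: 0a undefined. 0a->0: ok.
b: 0b undefined. 0b->0: no, a/b meet in 0. Open state 1: 0b->1.
ba: 1a undefined. 1a->0: no, a/aba meet in 0. 1a->1: ok.
bb: 1b undefined. 1b->0: no, a/bbbbaa meet in 0. 1b->1: ok.
All examples now run through 2 states with every (state, symbol) defined. Accept strings end in {0}, Reject strings end in {1}; accept={0}.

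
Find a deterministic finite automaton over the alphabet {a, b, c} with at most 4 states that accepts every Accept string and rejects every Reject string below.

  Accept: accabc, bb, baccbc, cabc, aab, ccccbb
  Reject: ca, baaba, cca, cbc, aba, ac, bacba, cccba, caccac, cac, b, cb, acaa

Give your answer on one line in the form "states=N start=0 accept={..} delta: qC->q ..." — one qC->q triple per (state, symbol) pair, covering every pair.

states=2 start=0 accept={0} delta: 0a->1 0b->1 0c->0 1a->1 1b->0 1c->1

Grow the machine one transition at a time. Run the examples from 0; the earliest place one falls off (shortest prefix, ties alphabetical) gets sent to the lowest-numbered state that keeps every Accept/Reject pair distinguishable — a pair clashes when both reach the same state with identical unread suffix — and to a fresh state only if none does.
a: 0a undefined. 0a->0: no, aab/b meet in 0 with "b" left. Open state 1: 0a->1.
b: 0b undefined. 0b->0: no, bb/b meet in 0. 0b->1: ok.
c: 0c undefined. 0c->0: ok.
aa: 1a undefined. 1a->0: no, baccbc/cbc meet in 1 with "c" left. 1a->1: ok.
ab: 1b undefined. 1b->0: ok.
ac: 1c undefined. 1c->0: no, accabc/cbc meet in 0. 1c->1: ok.
All examples now run through 2 states with every (state, symbol) defined. Accept strings end in {0}, Reject strings end in {1}; accept={0}.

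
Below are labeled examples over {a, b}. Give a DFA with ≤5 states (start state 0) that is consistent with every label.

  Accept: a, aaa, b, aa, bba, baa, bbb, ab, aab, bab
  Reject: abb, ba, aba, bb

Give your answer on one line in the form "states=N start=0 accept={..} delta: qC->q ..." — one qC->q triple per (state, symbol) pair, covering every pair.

states=3 start=0 accept={0,1} delta: 0a->0 0b->1 1a->2 1b->2 2a->0 2b->0

State merging on the prefix tree: take the shortest (then alphabetical) example prefix whose next move is undefined and point that move at state 0, else 1, else 2, ...; a target is out if some Accept/Reject pair would then sit in one state with the same input left (inseparable). If every existing state is out, open a new one.
a: 0a undefined. 0a->0: ok.
b: 0b undefined. 0b->0: no, a/abb meet in 0. Open state 1: 0b->1.
ba: 1a undefined. 1a->0: no, a/ba meet in 0. 1a->1: no, b/ba meet in 1. Open state 2: 1a->2.
bb: 1b undefined. 1b->0: no, a/abb meet in 0. 1b->1: no, b/abb meet in 1. 1b->2: ok.
baa: 2a undefined. 2a->0: ok.
bab: 2b undefined. 2b->0: ok.
All examples now run through 3 states with every (state, symbol) defined. Accept strings end in {0,1}, Reject strings end in {2}; accept={0,1}.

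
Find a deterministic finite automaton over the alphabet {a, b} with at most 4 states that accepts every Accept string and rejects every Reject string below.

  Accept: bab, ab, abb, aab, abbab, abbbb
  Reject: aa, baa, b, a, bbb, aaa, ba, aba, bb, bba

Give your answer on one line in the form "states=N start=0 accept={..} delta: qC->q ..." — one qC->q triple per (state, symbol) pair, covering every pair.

states=4 start=0 accept={2,3} delta: 0a->1 0b->0 1a->1 1b->2 2a->0 2b->3 3a->1 3b->1

Fold the examples into a partial DFA from state 0: repeatedly fix the first undefined (state, symbol) met by the shortest-then-alphabetical prefix, trying targets in increasing order and rejecting any under which an Accept and a Reject string meet in one state with the same remainder; add a state when all current targets are rejected. Accepting states are where Accept strings end.
a: 0a undefined. 0a->0: no, ab/b meet in 0 with "b" left. Open state 1: 0a->1.
b: 0b undefined. 0b->0: ok.
aa: 1a undefined. 1a->0: no, aab/aa meet in 0. 1a->1: ok.
ab: 1b undefined. 1b->0: no, bab/b meet in 0. 1b->1: no, bab/aa meet in 1. Open state 2: 1b->2.
aba: 2a undefined. 2a->0: ok.
abb: 2b undefined. 2b->0: no, abb/b meet in 0. 2b->1: no, abb/aa meet in 1. 2b->2: no, abbab/b meet in 0. Open state 3: 2b->3.
abba: 3a undefined. 3a->0: no, abbab/b meet in 0. 3a->1: ok.
abbb: 3b undefined. 3b->0: no, abbbb/b meet in 0. 3b->1: ok.
All examples now run through 4 states with every (state, symbol) defined. Accept strings end in {2,3}, Reject strings end in {0,1}; accept={2,3}.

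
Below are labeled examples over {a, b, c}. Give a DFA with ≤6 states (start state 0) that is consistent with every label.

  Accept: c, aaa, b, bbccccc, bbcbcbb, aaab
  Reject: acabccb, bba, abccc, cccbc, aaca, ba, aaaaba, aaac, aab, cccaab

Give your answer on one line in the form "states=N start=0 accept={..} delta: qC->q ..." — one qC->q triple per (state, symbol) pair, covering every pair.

states=6 start=0 accept={0,2,4} delta: 0a->1 0b->0 0c->2 1a->2 1b->0 1c->0 2a->4 2b->1 2c->3 3a->1 3b->1 3c->5 4a->0 4b->0 4c->1 5a->1 5b->2 5c->0

State merging on the prefix tree: take the shortest (then alphabetical) example prefix whose next move is undefined and point that move at state 0, else 1, else 2, ...; a target is out if some Accept/Reject pair would then sit in one state with the same input left (inseparable). If every existing state is out, open a new one.
a: 0a undefined. 0a->0: no, c/aaac meet in 0 with "c" left. Open state 1: 0a->1.
b: 0b undefined. 0b->0: ok.
c: 0c undefined. 0c->0: no, c/cccbc meet in 0. 0c->1: no, c/bba meet in 1. Open state 2: 0c->2.
aa: 1a undefined. 1a->0: no, aaa/bba meet in 1. 1a->1: no, aaa/bba meet in 1. 1a->2: ok.
ab: 1b undefined. 1b->0: ok.
ac: 1c undefined. 1c->0: ok.
cc: 2c undefined. 2c->0: no, c/abccc meet in 2. 2c->1: no, c/cccbc meet in 2. 2c->2: no, c/abccc meet in 2. Open state 3: 2c->3.
aaa: 2a undefined. 2a->0: no, c/aaac meet in 2. 2a->1: no, aaa/bba meet in 1. 2a->2: no, aaab/aab meet in 2 with "b" left. 2a->3: no, aaab/acabccb meet in 3 with "b" left. Open state 4: 2a->4.
aab: 2b undefined. 2b->0: no, b/aab meet in 0. 2b->1: ok.
ccc: 3c undefined. 3c->0: no, c/cccbc meet in 2. 3c->1: no, c/cccbc meet in 2. 3c->2: no, c/abccc meet in 2. 3c->3: no, bbccccc/abccc meet in 3. 3c->4: no, aaa/abccc meet in 4. Open state 5: 3c->5.
aaaa: 4a undefined. 4a->0: ok.
aaab: 4b undefined. 4b->0: ok.
aaac: 4c undefined. 4c->0: no, b/aaac meet in 0. 4c->1: ok.
aaca: 3a undefined. 3a->0: no, b/aaca meet in 0. 3a->1: ok.
ccca: 5a undefined. 5a->0: no, b/cccaab meet in 0. 5a->1: ok.
cccb: 5b undefined. 5b->0: no, c/cccbc meet in 2. 5b->1: no, b/cccbc meet in 0. 5b->2: ok.
bbcccc: 5c undefined. 5c->0: ok.
acabccb: 3b undefined. 3b->0: no, b/acabccb meet in 0. 3b->1: ok.
All examples now run through 6 states with every (state, symbol) defined. Accept strings end in {0,2,4}, Reject strings end in {1,3,5}; accept={0,2,4}.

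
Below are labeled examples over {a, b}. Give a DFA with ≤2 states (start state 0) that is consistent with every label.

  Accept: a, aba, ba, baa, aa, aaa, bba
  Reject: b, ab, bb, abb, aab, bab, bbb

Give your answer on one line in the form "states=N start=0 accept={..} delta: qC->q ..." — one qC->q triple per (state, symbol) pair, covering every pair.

Grow the machine one transition at a time. Run the examples from 0; the earliest place one falls off (shortest prefix, ties alphabetical) gets sent to the lowest-numbered state that keeps every Accept/Reject pair distinguishable — a pair clashes when both reach the same state with identical unread suffix — and to a fresh state only if none does.
a: 0a undefined. 0a->0: ok.
b: 0b undefined. 0b->0: no, a/b meet in 0. Open state 1: 0b->1.
ba: 1a undefined. 1a->0: ok.
bb: 1b undefined. 1b->0: no, a/bb meet in 0. 1b->1: ok.
All examples now run through 2 states with every (state, symbol) defined. Accept strings end in {0}, Reject strings end in {1}; accept={0}.

states=2 start=0 accept={0} delta: 0a->0 0b->1 1a->0 1b->1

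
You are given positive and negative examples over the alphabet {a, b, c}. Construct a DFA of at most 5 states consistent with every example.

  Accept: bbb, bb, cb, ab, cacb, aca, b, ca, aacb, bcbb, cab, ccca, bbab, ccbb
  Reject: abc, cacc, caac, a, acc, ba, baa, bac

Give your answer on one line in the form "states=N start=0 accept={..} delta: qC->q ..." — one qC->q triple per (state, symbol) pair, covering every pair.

states=3 start=0 accept={1} delta: 0a->0 0b->1 0c->2 1a->0 1b->1 1c->0 2a->1 2b->1 2c->0

Grow the machine one transition at a time. Run the examples from 0; the earliest place one falls off (shortest prefix, ties alphabetical) gets sent to the lowest-numbered state that keeps every Accept/Reject pair distinguishable — a pair clashes when both reach the same state with identical unread suffix — and to a fresh state only if none does.
a: 0a undefined. 0a->0: ok.
b: 0b undefined. 0b->0: no, bbb/a meet in 0. Open state 1: 0b->1.
c: 0c undefined. 0c->0: no, aca/cacc meet in 0. 0c->1: no, aca/ba meet in 1 with "a" left. Open state 2: 0c->2.
ba: 1a undefined. 1a->0: ok.
bb: 1b undefined. 1b->0: no, bb/a meet in 0. 1b->1: ok.
bc: 1c undefined. 1c->0: ok.
ca: 2a undefined. 2a->0: no, aca/abc meet in 0. 2a->1: ok.
cb: 2b undefined. 2b->0: no, cb/abc meet in 0. 2b->1: ok.
cc: 2c undefined. 2c->0: ok.
All examples now run through 3 states with every (state, symbol) defined. Accept strings end in {1}, Reject strings end in {0,2}; accept={1}.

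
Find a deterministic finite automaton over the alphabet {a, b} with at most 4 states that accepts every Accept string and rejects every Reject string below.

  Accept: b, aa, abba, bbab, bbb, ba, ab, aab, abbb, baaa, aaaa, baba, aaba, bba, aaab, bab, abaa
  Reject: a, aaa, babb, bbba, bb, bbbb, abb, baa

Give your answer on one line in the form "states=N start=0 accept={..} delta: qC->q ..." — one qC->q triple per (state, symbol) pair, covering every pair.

states=4 start=0 accept={0,2,3} delta: 0a->1 0b->2 1a->0 1b->3 2a->0 2b->1 3a->1 3b->1

Fold the examples into a partial DFA from state 0: repeatedly fix the first undefined (state, symbol) met by the shortest-then-alphabetical prefix, trying targets in increasing order and rejecting any under which an Accept and a Reject string meet in one state with the same remainder; add a state when all current targets are rejected. Accepting states are where Accept strings end.
a: 0a undefined. 0a->0: no, aa/a meet in 0. Open state 1: 0a->1.
b: 0b undefined. 0b->0: no, b/bb meet in 0. 0b->1: no, b/a meet in 1. Open state 2: 0b->2.
aa: 1a undefined. 1a->0: ok.
ab: 1b undefined. 1b->0: no, b/abb meet in 2. 1b->1: no, ab/a meet in 1. 1b->2: no, abaa/baa meet in 2 with "aa" left. Open state 3: 1b->3.
ba: 2a undefined. 2a->0: ok.
bb: 2b undefined. 2b->0: no, aa/babb meet in 0. 2b->1: ok.
aba: 3a undefined. 3a->0: no, aa/bbba meet in 0. 3a->1: ok.
abb: 3b undefined. 3b->0: no, aa/bbbb meet in 0. 3b->1: ok.
All examples now run through 4 states with every (state, symbol) defined. Accept strings end in {0,2,3}, Reject strings end in {1}; accept={0,2,3}.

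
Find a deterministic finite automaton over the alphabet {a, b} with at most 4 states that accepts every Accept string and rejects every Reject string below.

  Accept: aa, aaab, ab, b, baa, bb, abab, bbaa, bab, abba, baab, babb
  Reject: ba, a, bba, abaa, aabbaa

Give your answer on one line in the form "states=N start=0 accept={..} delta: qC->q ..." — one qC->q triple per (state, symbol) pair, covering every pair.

states=3 start=0 accept={0,2} delta: 0a->1 0b->0 1a->2 1b->2 2a->0 2b->2

Fold the examples into a partial DFA from state 0: repeatedly fix the first undefined (state, symbol) met by the shortest-then-alphabetical prefix, trying targets in increasing order and rejecting any under which an Accept and a Reject string meet in one state with the same remainder; add a state when all current targets are rejected. Accepting states are where Accept strings end.
a: 0a undefined. 0a->0: no, aa/a meet in 0. Open state 1: 0a->1.
b: 0b undefined. 0b->0: ok.
aa: 1a undefined. 1a->0: no, aa/aabbaa meet in 0. 1a->1: no, aa/ba meet in 1. Open state 2: 1a->2.
ab: 1b undefined. 1b->0: no, aa/abaa meet in 2. 1b->1: no, ab/ba meet in 1. 1b->2: ok.
aaa: 2a undefined. 2a->0: ok.
aab: 2b undefined. 2b->0: no, aa/aabbaa meet in 2. 2b->1: no, baab/ba meet in 1. 2b->2: ok.
All examples now run through 3 states with every (state, symbol) defined. Accept strings end in {0,2}, Reject strings end in {1}; accept={0,2}.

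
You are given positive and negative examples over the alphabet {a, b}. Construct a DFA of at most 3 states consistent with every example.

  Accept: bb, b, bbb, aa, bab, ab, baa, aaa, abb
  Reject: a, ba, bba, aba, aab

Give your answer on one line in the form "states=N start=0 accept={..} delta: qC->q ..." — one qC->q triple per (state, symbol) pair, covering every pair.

states=3 start=0 accept={0,2} delta: 0a->1 0b->0 1a->2 1b->0 2a->0 2b->1

Grow the machine one transition at a time. Run the examples from 0; the earliest place one falls off (shortest prefix, ties alphabetical) gets sent to the lowest-numbered state that keeps every Accept/Reject pair distinguishable — a pair clashes when both reach the same state with identical unread suffix — and to a fresh state only if none does.
a: 0a undefined. 0a->0: no, b/aab meet in 0 with "b" left. Open state 1: 0a->1.
b: 0b undefined. 0b->0: ok.
aa: 1a undefined. 1a->0: no, bb/aab meet in 0. 1a->1: no, aa/a meet in 1. Open state 2: 1a->2.
ab: 1b undefined. 1b->0: ok.
aaa: 2a undefined. 2a->0: ok.
aab: 2b undefined. 2b->0: no, bb/aab meet in 0. 2b->1: ok.
All examples now run through 3 states with every (state, symbol) defined. Accept strings end in {0,2}, Reject strings end in {1}; accept={0,2}.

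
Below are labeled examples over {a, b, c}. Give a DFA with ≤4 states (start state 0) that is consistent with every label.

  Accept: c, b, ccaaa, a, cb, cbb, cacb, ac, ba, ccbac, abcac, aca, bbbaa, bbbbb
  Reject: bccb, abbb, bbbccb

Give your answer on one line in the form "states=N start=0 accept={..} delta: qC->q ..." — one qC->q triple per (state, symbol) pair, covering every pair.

Grow the machine one transition at a time. Run the examples from 0; the earliest place one falls off (shortest prefix, ties alphabetical) gets sent to the lowest-numbered state that keeps every Accept/Reject pair distinguishable — a pair clashes when both reach the same state with identical unread suffix — and to a fresh state only if none does.
a: 0a undefined. 0a->0: ok.
b: 0b undefined. 0b->0: no, b/abbb meet in 0. Open state 1: 0b->1.
c: 0c undefined. 0c->0: ok.
ba: 1a undefined. 1a->0: ok.
bb: 1b undefined. 1b->0: no, b/abbb meet in 1. 1b->1: no, b/abbb meet in 1. Open state 2: 1b->2.
bc: 1c undefined. 1c->0: no, b/bccb meet in 1. 1c->1: no, cbb/bccb meet in 2. 1c->2: ok.
bbb: 2b undefined. 2b->0: no, c/abbb meet in 0. 2b->1: no, b/abbb meet in 1. 2b->2: no, cbb/abbb meet in 2. Open state 3: 2b->3.
bcc: 2c undefined. 2c->0: no, b/bccb meet in 1. 2c->1: no, cbb/bccb meet in 2. 2c->2: ok.
abca: 2a undefined. 2a->0: ok.
bbba: 3a undefined. 3a->0: ok.
bbbb: 3b undefined. 3b->0: ok.
bbbc: 3c undefined. 3c->0: no, b/bbbccb meet in 1. 3c->1: ok.
All examples now run through 4 states with every (state, symbol) defined. Accept strings end in {0,1,2}, Reject strings end in {3}; accept={0,1,2}.

states=4 start=0 accept={0,1,2} delta: 0a->0 0b->1 0c->0 1a->0 1b->2 1c->2 2a->0 2b->3 2c->2 3a->0 3b->0 3c->1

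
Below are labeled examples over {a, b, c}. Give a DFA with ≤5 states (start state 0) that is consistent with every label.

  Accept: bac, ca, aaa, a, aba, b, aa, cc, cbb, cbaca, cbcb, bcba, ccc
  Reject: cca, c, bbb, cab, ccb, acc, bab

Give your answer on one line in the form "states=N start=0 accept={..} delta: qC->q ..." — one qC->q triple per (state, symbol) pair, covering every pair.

states=5 start=0 accept={0,1,4} delta: 0a->1 0b->1 0c->2 1a->1 1b->2 1c->0 2a->1 2b->3 2c->4 3a->0 3b->0 3c->0 4a->2 4b->2 4c->0

State merging on the prefix tree: take the shortest (then alphabetical) example prefix whose next move is undefined and point that move at state 0, else 1, else 2, ...; a target is out if some Accept/Reject pair would then sit in one state with the same input left (inseparable). If every existing state is out, open a new one.
a: 0a undefined. 0a->0: no, cc/acc meet in 0 with "cc" left. Open state 1: 0a->1.
b: 0b undefined. 0b->0: no, b/bbb meet in 0. 0b->1: ok.
c: 0c undefined. 0c->0: no, ca/cca meet in 1. 0c->1: no, a/c meet in 1. Open state 2: 0c->2.
aa: 1a undefined. 1a->0: no, bac/c meet in 2. 1a->1: ok.
ab: 1b undefined. 1b->0: no, aaa/bbb meet in 1. 1b->1: no, aaa/bbb meet in 1. 1b->2: ok.
ac: 1c undefined. 1c->0: ok.
ca: 2a undefined. 2a->0: no, aaa/cab meet in 1. 2a->1: ok.
cb: 2b undefined. 2b->0: no, bac/bbb meet in 0. 2b->1: no, ca/bbb meet in 1. 2b->2: no, cbb/c meet in 2. Open state 3: 2b->3.
cc: 2c undefined. 2c->0: no, ca/cca meet in 1. 2c->1: no, ca/cca meet in 1. 2c->2: no, ca/cca meet in 1. 2c->3: no, cc/bbb meet in 3. Open state 4: 2c->4.
cba: 3a undefined. 3a->0: ok.
cbb: 3b undefined. 3b->0: ok.
cbc: 3c undefined. 3c->0: ok.
cca: 4a undefined. 4a->0: no, bac/cca meet in 0. 4a->1: no, ca/cca meet in 1. 4a->2: ok.
ccb: 4b undefined. 4b->0: no, bac/ccb meet in 0. 4b->1: no, ca/ccb meet in 1. 4b->2: ok.
ccc: 4c undefined. 4c->0: ok.
All examples now run through 5 states with every (state, symbol) defined. Accept strings end in {0,1,4}, Reject strings end in {2,3}; accept={0,1,4}.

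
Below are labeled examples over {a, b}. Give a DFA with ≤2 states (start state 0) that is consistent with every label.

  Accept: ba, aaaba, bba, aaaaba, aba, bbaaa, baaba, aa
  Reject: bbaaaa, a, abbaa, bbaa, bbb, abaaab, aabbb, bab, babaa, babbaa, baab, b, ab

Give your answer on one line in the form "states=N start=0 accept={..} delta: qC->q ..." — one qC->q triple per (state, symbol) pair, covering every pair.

State merging on the prefix tree: take the shortest (then alphabetical) example prefix whose next move is undefined and point that move at state 0, else 1, else 2, ...; a target is out if some Accept/Reject pair would then sit in one state with the same input left (inseparable). If every existing state is out, open a new one.
a: 0a undefined. 0a->0: no, aa/a meet in 0. Open state 1: 0a->1.
b: 0b undefined. 0b->0: no, ba/a meet in 1. 0b->1: ok.
aa: 1a undefined. 1a->0: ok.
ab: 1b undefined. 1b->0: no, ba/bbaaaa meet in 0. 1b->1: ok.
All examples now run through 2 states with every (state, symbol) defined. Accept strings end in {0}, Reject strings end in {1}; accept={0}.

states=2 start=0 accept={0} delta: 0a->1 0b->1 1a->0 1b->1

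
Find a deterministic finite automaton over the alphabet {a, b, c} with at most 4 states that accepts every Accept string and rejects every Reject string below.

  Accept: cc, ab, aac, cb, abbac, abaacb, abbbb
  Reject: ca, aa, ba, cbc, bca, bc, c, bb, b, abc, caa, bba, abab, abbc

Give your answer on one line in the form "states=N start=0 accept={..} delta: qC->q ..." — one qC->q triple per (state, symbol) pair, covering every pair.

Grow the machine one transition at a time. Run the examples from 0; the earliest place one falls off (shortest prefix, ties alphabetical) gets sent to the lowest-numbered state that keeps every Accept/Reject pair distinguishable — a pair clashes when both reach the same state with identical unread suffix — and to a fresh state only if none does.
a: 0a undefined. 0a->0: no, ab/b meet in 0 with "b" left. Open state 1: 0a->1.
b: 0b undefined. 0b->0: ok.
c: 0c undefined. 0c->0: no, cc/cbc meet in 0. 0c->1: ok.
aa: 1a undefined. 1a->0: no, aac/ba meet in 1. 1a->1: ok.
ab: 1b undefined. 1b->0: no, ab/bb meet in 0. 1b->1: no, cc/cbc meet in 1 with "c" left. Open state 2: 1b->2.
cc: 1c undefined. 1c->0: no, cc/bb meet in 0. 1c->1: no, cc/ca meet in 1. 1c->2: ok.
aba: 2a undefined. 2a->0: ok.
abb: 2b undefined. 2b->0: no, abaacb/bb meet in 0. 2b->1: no, cc/abbc meet in 2. 2b->2: no, abbac/ca meet in 1. Open state 3: 2b->3.
abc: 2c undefined. 2c->0: ok.
abba: 3a undefined. 3a->0: no, abbac/ca meet in 1. 3a->1: ok.
abbb: 3b undefined. 3b->0: no, abbbb/cbc meet in 0. 3b->1: ok.
abbc: 3c undefined. 3c->0: ok.
All examples now run through 4 states with every (state, symbol) defined. Accept strings end in {2,3}, Reject strings end in {0,1}; accept={2,3}.

states=4 start=0 accept={2,3} delta: 0a->1 0b->0 0c->1 1a->1 1b->2 1c->2 2a->0 2b->3 2c->0 3a->1 3b->1 3c->0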